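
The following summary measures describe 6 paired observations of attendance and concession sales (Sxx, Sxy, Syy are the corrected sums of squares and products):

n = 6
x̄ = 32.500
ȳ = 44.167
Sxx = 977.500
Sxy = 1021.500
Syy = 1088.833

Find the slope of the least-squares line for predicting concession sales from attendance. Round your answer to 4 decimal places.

b = Sxy/Sxx = 1021.5/977.5 = 1.045013

1.0450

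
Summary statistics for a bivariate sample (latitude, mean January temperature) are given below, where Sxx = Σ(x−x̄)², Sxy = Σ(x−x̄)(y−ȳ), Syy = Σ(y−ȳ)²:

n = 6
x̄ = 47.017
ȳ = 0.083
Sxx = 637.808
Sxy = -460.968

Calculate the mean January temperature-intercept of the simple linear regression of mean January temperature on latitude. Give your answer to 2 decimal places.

b = Sxy/Sxx = -460.968/637.808 = -0.722738
a = ȳ − b·x̄ = 0.083 − (-0.722738)·47.017 = 34.063967

34.06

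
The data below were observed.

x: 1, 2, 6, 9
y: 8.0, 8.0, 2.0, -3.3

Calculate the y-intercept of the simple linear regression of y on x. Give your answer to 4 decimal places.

10.2439

n = 4, Σx = 18, Σy = 14.7, Σxy = 6.3, Σx² = 122
Sxx = Σx² − (Σx)²/n = 122 − 81 = 41
Sxy = Σxy − (Σx)(Σy)/n = 6.3 − 66.15 = -59.85
b = Sxy/Sxx = -59.85/41 = -1.459756
a = ȳ − b·x̄ = 3.675 − (-1.459756)·4.5 = 10.243902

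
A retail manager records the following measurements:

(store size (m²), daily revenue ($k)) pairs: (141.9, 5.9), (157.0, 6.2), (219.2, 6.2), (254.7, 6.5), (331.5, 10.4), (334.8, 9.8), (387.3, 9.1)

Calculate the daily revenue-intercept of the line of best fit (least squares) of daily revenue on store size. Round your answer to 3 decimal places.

3.003

n = 7, Σx = 1826.4, Σy = 54.1, Σxy = 15078.27, Σx² = 529689.92
Sxx = Σx² − (Σx)²/n = 529689.92 − 476533.851429 = 53156.068571
Sxy = Σxy − (Σx)(Σy)/n = 15078.27 − 14115.462857 = 962.807143
b = Sxy/Sxx = 962.807143/53156.068571 = 0.018113
a = ȳ − b·x̄ = 7.728571 − 0.018113·260.914286 = 3.002674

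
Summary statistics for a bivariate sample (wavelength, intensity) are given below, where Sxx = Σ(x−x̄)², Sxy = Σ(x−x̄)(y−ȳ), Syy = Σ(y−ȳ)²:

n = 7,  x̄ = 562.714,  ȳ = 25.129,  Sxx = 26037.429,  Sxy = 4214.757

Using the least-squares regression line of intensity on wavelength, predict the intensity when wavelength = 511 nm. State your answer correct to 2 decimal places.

16.76

b = Sxy/Sxx = 4214.757/26037.429 = 0.161873
a = ȳ − b·x̄ = 25.129 − 0.161873·562.714 = -65.959209
ŷ(511) = a + b·511 = -65.959209 + 0.161873·511 = 16.757899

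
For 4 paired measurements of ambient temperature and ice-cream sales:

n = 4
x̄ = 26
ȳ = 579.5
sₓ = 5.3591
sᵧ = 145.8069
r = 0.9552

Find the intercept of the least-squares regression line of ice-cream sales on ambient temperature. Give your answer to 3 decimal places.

-96.200

b = r · sᵧ/sₓ = 0.9552 · 145.8069/5.3591 = 25.988459
a = ȳ − b·x̄ = 579.5 − 25.988459·26 = -96.199935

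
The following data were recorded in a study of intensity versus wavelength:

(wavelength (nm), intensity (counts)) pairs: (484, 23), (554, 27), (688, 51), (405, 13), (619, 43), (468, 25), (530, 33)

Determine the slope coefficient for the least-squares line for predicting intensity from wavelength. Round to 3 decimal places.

0.130

n = 7, Σx = 3748, Σy = 215, Σxy = 122250, Σx² = 2061626
Sxx = Σx² − (Σx)²/n = 2061626 − 2006786.285714 = 54839.714286
Sxy = Σxy − (Σx)(Σy)/n = 122250 − 115117.142857 = 7132.857143
b = Sxy/Sxx = 7132.857143/54839.714286 = 0.130067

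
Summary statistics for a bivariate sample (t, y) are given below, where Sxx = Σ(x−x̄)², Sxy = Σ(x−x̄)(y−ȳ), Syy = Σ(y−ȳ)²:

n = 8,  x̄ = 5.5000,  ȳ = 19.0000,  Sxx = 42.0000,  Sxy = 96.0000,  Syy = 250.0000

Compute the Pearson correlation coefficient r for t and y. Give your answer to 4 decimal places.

r = Sxy/√(Sxx·Syy) = 96/√(10500) = 96/102.469508 = 0.936864

0.9369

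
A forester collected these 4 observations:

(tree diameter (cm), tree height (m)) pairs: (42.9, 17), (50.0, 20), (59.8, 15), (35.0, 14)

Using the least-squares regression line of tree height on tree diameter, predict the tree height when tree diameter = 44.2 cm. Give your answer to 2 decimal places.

n = 4, Σx = 187.7, Σy = 66, Σxy = 3116.3, Σx² = 9141.45
Sxx = Σx² − (Σx)²/n = 9141.45 − 8807.8225 = 333.6275
Sxy = Σxy − (Σx)(Σy)/n = 3116.3 − 3097.05 = 19.25
b = Sxy/Sxx = 19.25/333.6275 = 0.057699
a = ȳ − b·x̄ = 16.5 − 0.057699·46.925 = 13.792471
ŷ(44.2) = a + b·44.2 = 13.792471 + 0.057699·44.2 = 16.342770

16.34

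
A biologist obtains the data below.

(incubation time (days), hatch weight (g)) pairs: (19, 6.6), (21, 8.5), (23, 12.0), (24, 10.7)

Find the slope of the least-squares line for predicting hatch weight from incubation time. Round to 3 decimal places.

n = 4, Σx = 87, Σy = 37.8, Σxy = 836.7, Σx² = 1907
Sxx = Σx² − (Σx)²/n = 1907 − 1892.25 = 14.75
Sxy = Σxy − (Σx)(Σy)/n = 836.7 − 822.15 = 14.55
b = Sxy/Sxx = 14.55/14.75 = 0.986441

0.986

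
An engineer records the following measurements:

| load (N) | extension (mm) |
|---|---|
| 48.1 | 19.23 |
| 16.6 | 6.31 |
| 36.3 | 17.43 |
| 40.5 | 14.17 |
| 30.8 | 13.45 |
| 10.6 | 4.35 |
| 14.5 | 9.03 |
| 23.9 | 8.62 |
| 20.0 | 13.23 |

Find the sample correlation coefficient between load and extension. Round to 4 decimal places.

0.8958

n = 9, Σx = 241.3, Σy = 105.82, Σxy = 3298.226, Σx² = 7789.57, Σy² = 1444.906
Sxx = Σx² − (Σx)²/n = 7789.57 − 6469.521111 = 1320.048889
Sxy = Σxy − (Σx)(Σy)/n = 3298.226 − 2837.151778 = 461.074222
Syy = Σy² − (Σy)²/n = 1444.906 − 1244.208044 = 200.697956
r = Sxy/√(Sxx·Syy) = 461.074222/√(264931.113233) = 461.074222/514.714594 = 0.895786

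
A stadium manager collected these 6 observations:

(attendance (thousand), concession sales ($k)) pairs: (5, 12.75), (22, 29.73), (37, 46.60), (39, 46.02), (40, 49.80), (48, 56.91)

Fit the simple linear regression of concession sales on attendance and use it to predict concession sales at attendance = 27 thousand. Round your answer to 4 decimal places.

n = 6, Σx = 191, Σy = 241.81, Σxy = 8960.47, Σx² = 7303
Sxx = Σx² − (Σx)²/n = 7303 − 6080.166667 = 1222.833333
Sxy = Σxy − (Σx)(Σy)/n = 8960.47 − 7697.618333 = 1262.851667
b = Sxy/Sxx = 1262.851667/1222.833333 = 1.032726
a = ȳ − b·x̄ = 40.301667 − 1.032726·31.833333 = 7.426559
ŷ(27) = a + b·27 = 7.426559 + 1.032726·27 = 35.310158

35.3102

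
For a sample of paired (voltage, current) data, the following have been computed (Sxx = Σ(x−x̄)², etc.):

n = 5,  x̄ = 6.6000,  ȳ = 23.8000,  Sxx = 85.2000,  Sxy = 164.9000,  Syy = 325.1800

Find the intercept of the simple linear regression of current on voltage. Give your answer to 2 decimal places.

11.03

b = Sxy/Sxx = 164.9/85.2 = 1.935446
a = ȳ − b·x̄ = 23.8 − 1.935446·6.6 = 11.026056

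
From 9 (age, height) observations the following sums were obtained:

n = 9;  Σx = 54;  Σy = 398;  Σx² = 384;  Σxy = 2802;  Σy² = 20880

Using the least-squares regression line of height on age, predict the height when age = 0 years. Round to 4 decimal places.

2.8222

Sxx = Σx² − (Σx)²/n = 384 − 324 = 60
Sxy = Σxy − (Σx)(Σy)/n = 2802 − 2388 = 414
b = Sxy/Sxx = 414/60 = 6.9
a = ȳ − b·x̄ = 44.222222 − 6.9·6 = 2.822222
ŷ(0) = a + b·0 = 2.822222 + 6.9·0 = 2.822222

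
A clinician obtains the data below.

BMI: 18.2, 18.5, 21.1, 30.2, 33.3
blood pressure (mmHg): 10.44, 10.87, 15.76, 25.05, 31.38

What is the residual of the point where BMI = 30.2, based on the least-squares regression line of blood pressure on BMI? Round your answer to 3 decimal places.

n = 5, Σx = 121.3, Σy = 93.5, Σxy = 2525.103, Σx² = 3139.63
Sxx = Σx² − (Σx)²/n = 3139.63 − 2942.738 = 196.892
Sxy = Σxy − (Σx)(Σy)/n = 2525.103 − 2268.31 = 256.793
b = Sxy/Sxx = 256.793/196.892 = 1.304233
a = ȳ − b·x̄ = 18.7 − 1.304233·24.26 = -12.940687
ŷ(30.2) = -12.940687 + 1.304233·30.2 = 26.447143
residual = y − ŷ = 25.05 − 26.447143 = -1.397143

-1.397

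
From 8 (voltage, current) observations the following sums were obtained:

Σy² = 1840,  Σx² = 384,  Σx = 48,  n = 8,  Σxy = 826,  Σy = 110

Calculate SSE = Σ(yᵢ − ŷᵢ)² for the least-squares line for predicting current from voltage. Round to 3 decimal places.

Sxx = Σx² − (Σx)²/n = 384 − 288 = 96
Sxy = Σxy − (Σx)(Σy)/n = 826 − 660 = 166
Syy = Σy² − (Σy)²/n = 1840 − 1512.5 = 327.5
b = Sxy/Sxx = 166/96 = 1.729167
SSE = Syy − b·Sxy = 327.5 − 1.729167·166 = 40.458333

40.458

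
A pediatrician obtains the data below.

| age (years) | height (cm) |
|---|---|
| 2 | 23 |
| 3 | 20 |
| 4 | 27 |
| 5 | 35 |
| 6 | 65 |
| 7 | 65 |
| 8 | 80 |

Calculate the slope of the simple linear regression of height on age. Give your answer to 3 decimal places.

n = 7, Σx = 35, Σy = 315, Σxy = 1874, Σx² = 203
Sxx = Σx² − (Σx)²/n = 203 − 175 = 28
Sxy = Σxy − (Σx)(Σy)/n = 1874 − 1575 = 299
b = Sxy/Sxx = 299/28 = 10.678571

10.679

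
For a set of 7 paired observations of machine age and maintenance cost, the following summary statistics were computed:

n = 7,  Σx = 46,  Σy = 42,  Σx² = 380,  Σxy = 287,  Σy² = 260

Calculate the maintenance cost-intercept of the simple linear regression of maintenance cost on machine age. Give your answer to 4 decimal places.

5.0699

Sxx = Σx² − (Σx)²/n = 380 − 302.285714 = 77.714286
Sxy = Σxy − (Σx)(Σy)/n = 287 − 276 = 11
b = Sxy/Sxx = 11/77.714286 = 0.141544
a = ȳ − b·x̄ = 6 − 0.141544·6.571429 = 5.069853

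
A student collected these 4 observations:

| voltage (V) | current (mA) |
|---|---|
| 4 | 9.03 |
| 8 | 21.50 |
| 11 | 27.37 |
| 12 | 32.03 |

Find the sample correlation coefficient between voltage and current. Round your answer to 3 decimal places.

0.994

n = 4, Σx = 35, Σy = 89.93, Σxy = 893.55, Σx² = 345, Σy² = 2318.8287
Sxx = Σx² − (Σx)²/n = 345 − 306.25 = 38.75
Sxy = Σxy − (Σx)(Σy)/n = 893.55 − 786.8875 = 106.6625
Syy = Σy² − (Σy)²/n = 2318.8287 − 2021.851225 = 296.977475
r = Sxy/√(Sxx·Syy) = 106.6625/√(11507.877156) = 106.6625/107.274774 = 0.994292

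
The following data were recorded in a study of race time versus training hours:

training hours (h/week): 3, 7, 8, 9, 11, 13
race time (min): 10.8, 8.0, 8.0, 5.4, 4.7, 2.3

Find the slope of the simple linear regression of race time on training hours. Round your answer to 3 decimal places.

n = 6, Σx = 51, Σy = 39.2, Σxy = 282.6, Σx² = 493
Sxx = Σx² − (Σx)²/n = 493 − 433.5 = 59.5
Sxy = Σxy − (Σx)(Σy)/n = 282.6 − 333.2 = -50.6
b = Sxy/Sxx = -50.6/59.5 = -0.850420

-0.850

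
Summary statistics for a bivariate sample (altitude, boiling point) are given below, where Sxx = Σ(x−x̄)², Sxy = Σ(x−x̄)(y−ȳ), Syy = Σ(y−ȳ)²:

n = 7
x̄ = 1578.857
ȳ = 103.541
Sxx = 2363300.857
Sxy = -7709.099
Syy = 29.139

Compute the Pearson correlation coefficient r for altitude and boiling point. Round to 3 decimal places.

r = Sxy/√(Sxx·Syy) = -7709.099/√(68864223.672123) = -7709.099/8298.447064 = -0.928981

-0.929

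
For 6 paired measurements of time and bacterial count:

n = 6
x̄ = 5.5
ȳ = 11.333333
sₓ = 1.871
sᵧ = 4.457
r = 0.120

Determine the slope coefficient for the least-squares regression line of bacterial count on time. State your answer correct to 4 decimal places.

0.2859

b = r · sᵧ/sₓ = 0.12 · 4.457/1.871 = 0.285858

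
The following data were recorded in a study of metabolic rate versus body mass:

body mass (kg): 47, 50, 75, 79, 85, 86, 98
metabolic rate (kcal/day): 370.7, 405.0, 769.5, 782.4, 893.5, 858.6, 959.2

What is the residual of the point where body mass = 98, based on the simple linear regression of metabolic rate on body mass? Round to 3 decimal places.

-51.857

n = 7, Σx = 520, Σy = 5038.9, Σxy = 400983.7, Σx² = 40800
Sxx = Σx² − (Σx)²/n = 40800 − 38628.571429 = 2171.428571
Sxy = Σxy − (Σx)(Σy)/n = 400983.7 − 374318.285714 = 26665.414286
b = Sxy/Sxx = 26665.414286/2171.428571 = 12.280125
a = ȳ − b·x̄ = 719.842857 − 12.280125·74.285714 = -192.395
ŷ(98) = -192.395 + 12.280125·98 = 1011.05725
residual = y − ŷ = 959.2 − 1011.05725 = -51.85725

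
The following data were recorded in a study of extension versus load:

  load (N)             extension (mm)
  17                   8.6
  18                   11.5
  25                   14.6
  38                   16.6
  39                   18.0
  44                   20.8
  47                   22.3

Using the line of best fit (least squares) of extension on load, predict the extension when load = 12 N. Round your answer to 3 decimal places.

n = 7, Σx = 228, Σy = 112.4, Σxy = 4014.3, Σx² = 8348
Sxx = Σx² − (Σx)²/n = 8348 − 7426.285714 = 921.714286
Sxy = Σxy − (Σx)(Σy)/n = 4014.3 − 3661.028571 = 353.271429
b = Sxy/Sxx = 353.271429/921.714286 = 0.383277
a = ȳ − b·x̄ = 16.057143 − 0.383277·32.571429 = 3.573280
ŷ(12) = a + b·12 = 3.573280 + 0.383277·12 = 8.172598

8.173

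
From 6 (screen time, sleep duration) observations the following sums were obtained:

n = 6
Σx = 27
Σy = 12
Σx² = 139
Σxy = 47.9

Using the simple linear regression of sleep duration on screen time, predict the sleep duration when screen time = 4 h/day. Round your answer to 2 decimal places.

Sxx = Σx² − (Σx)²/n = 139 − 121.5 = 17.5
Sxy = Σxy − (Σx)(Σy)/n = 47.9 − 54 = -6.1
b = Sxy/Sxx = -6.1/17.5 = -0.348571
a = ȳ − b·x̄ = 2 − (-0.348571)·4.5 = 3.568571
ŷ(4) = a + b·4 = 3.568571 + (-0.348571)·4 = 2.174286

2.17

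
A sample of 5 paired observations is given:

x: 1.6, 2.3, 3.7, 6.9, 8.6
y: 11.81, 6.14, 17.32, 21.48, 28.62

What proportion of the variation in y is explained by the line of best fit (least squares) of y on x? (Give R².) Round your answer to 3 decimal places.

n = 5, Σx = 23.1, Σy = 85.37, Σxy = 491.446, Σx² = 143.11, Σy² = 1757.6529
Sxx = Σx² − (Σx)²/n = 143.11 − 106.722 = 36.388
Sxy = Σxy − (Σx)(Σy)/n = 491.446 − 394.4094 = 97.0366
Syy = Σy² − (Σy)²/n = 1757.6529 − 1457.60738 = 300.04552
R² = Sxy²/(Sxx·Syy) = (97.0366)²/(36.388·300.04552) = 0.862434

0.862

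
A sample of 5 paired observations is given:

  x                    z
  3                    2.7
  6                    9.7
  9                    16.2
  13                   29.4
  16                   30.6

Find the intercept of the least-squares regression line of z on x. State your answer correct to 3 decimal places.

n = 5, Σx = 47, Σy = 88.6, Σxy = 1083.9, Σx² = 551
Sxx = Σx² − (Σx)²/n = 551 − 441.8 = 109.2
Sxy = Σxy − (Σx)(Σy)/n = 1083.9 − 832.84 = 251.06
b = Sxy/Sxx = 251.06/109.2 = 2.299084
a = ȳ − b·x̄ = 17.72 − 2.299084·9.4 = -3.891392

-3.891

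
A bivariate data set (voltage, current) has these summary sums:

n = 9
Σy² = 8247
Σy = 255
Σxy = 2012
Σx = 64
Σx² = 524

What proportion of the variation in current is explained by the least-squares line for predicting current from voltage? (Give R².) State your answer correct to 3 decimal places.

Sxx = Σx² − (Σx)²/n = 524 − 455.111111 = 68.888889
Sxy = Σxy − (Σx)(Σy)/n = 2012 − 1813.333333 = 198.666667
Syy = Σy² − (Σy)²/n = 8247 − 7225 = 1022
R² = Sxy²/(Sxx·Syy) = (198.666667)²/(68.888889·1022) = 0.560596

0.561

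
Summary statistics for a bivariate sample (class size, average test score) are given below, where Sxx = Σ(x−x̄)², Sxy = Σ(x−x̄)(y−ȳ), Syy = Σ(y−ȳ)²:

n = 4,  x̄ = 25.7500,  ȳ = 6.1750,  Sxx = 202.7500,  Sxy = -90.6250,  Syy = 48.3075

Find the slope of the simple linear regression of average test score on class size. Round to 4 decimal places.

-0.4470

b = Sxy/Sxx = -90.625/202.75 = -0.446979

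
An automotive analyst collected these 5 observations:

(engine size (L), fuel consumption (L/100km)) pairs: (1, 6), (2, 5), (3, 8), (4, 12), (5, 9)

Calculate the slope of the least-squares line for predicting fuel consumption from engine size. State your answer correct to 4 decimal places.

n = 5, Σx = 15, Σy = 40, Σxy = 133, Σx² = 55
Sxx = Σx² − (Σx)²/n = 55 − 45 = 10
Sxy = Σxy − (Σx)(Σy)/n = 133 − 120 = 13
b = Sxy/Sxx = 13/10 = 1.3

1.3000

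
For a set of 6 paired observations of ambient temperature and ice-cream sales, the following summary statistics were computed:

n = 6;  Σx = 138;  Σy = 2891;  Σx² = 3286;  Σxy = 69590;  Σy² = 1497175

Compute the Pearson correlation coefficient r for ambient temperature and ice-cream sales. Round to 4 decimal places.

Sxx = Σx² − (Σx)²/n = 3286 − 3174 = 112
Sxy = Σxy − (Σx)(Σy)/n = 69590 − 66493 = 3097
Syy = Σy² − (Σy)²/n = 1497175 − 1392980.166667 = 104194.833333
r = Sxy/√(Sxx·Syy) = 3097/√(11669821.333333) = 3097/3416.112020 = 0.906586

0.9066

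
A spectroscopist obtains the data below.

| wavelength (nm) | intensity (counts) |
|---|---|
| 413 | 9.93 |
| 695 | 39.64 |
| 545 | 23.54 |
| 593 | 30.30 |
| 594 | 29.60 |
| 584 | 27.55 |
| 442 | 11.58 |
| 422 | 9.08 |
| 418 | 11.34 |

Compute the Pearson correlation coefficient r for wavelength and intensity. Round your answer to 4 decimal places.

n = 9, Σx = 4706, Σy = 192.56, Σxy = 109809.93, Σx² = 2544332, Σy² = 5122.457
Sxx = Σx² − (Σx)²/n = 2544332 − 2460715.111111 = 83616.888889
Sxy = Σxy − (Σx)(Σy)/n = 109809.93 − 100687.484444 = 9122.445556
Syy = Σy² − (Σy)²/n = 5122.457 − 4119.928178 = 1002.528822
r = Sxy/√(Sxx·Syy) = 9122.445556/√(83828341.135664) = 9122.445556/9155.781842 = 0.996359

0.9964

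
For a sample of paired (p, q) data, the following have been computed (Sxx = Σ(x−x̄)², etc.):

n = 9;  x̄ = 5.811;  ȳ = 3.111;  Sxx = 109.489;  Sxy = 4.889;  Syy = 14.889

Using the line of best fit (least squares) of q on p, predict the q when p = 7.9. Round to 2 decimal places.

3.20

b = Sxy/Sxx = 4.889/109.489 = 0.044653
a = ȳ − b·x̄ = 3.111 − 0.044653·5.811 = 2.851522
ŷ(7.9) = a + b·7.9 = 2.851522 + 0.044653·7.9 = 3.204280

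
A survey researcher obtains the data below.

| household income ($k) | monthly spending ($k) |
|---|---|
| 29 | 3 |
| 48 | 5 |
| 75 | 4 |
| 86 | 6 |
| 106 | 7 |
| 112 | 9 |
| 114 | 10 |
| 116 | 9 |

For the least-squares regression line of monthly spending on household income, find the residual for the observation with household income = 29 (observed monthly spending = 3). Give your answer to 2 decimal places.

0.36

n = 8, Σx = 686, Σy = 53, Σxy = 5077, Σx² = 66398
Sxx = Σx² − (Σx)²/n = 66398 − 58824.5 = 7573.5
Sxy = Σxy − (Σx)(Σy)/n = 5077 − 4544.75 = 532.25
b = Sxy/Sxx = 532.25/7573.5 = 0.070278
a = ȳ − b·x̄ = 6.625 − 0.070278·85.75 = 0.598666
ŷ(29) = 0.598666 + 0.070278·29 = 2.636727
residual = y − ŷ = 3 − 2.636727 = 0.363273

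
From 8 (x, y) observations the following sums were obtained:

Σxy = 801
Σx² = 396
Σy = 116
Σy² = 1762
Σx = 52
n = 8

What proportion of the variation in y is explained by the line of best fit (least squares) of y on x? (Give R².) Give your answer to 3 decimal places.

Sxx = Σx² − (Σx)²/n = 396 − 338 = 58
Sxy = Σxy − (Σx)(Σy)/n = 801 − 754 = 47
Syy = Σy² − (Σy)²/n = 1762 − 1682 = 80
R² = Sxy²/(Sxx·Syy) = (47)²/(58·80) = 0.476078

0.476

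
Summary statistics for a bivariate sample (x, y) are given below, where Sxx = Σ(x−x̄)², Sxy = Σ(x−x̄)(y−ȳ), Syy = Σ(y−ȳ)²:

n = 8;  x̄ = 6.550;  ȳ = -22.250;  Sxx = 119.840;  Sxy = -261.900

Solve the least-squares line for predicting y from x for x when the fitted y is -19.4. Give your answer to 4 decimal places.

5.2459

b = Sxy/Sxx = -261.9/119.84 = -2.185414
a = ȳ − b·x̄ = -22.25 − (-2.185414)·6.55 = -7.935539
Set a + b·x = -19.4: x = (-19.4 − (-7.935539)) / (-2.185414) = 5.245899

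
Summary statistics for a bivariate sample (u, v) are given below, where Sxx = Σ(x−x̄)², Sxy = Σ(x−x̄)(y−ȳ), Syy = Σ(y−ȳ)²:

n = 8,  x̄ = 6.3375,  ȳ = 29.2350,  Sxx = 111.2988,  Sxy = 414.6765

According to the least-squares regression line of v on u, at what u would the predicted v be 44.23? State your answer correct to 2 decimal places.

b = Sxy/Sxx = 414.6765/111.2988 = 3.725795
a = ȳ − b·x̄ = 29.235 − 3.725795·6.3375 = 5.622775
Set a + b·x = 44.23: x = (44.23 − 5.622775) / 3.725795 = 10.362145

10.36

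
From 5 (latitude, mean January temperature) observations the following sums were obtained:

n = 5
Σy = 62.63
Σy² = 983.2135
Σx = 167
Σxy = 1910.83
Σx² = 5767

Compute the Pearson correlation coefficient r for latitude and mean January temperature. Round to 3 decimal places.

-0.934

Sxx = Σx² − (Σx)²/n = 5767 − 5577.8 = 189.2
Sxy = Σxy − (Σx)(Σy)/n = 1910.83 − 2091.842 = -181.012
Syy = Σy² − (Σy)²/n = 983.2135 − 784.50338 = 198.71012
r = Sxy/√(Sxx·Syy) = -181.012/√(37595.954704) = -181.012/193.896763 = -0.933548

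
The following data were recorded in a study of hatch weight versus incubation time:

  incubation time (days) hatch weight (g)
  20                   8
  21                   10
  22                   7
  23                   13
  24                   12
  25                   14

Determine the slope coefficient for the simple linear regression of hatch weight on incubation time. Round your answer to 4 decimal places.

1.2000

n = 6, Σx = 135, Σy = 64, Σxy = 1461, Σx² = 3055
Sxx = Σx² − (Σx)²/n = 3055 − 3037.5 = 17.5
Sxy = Σxy − (Σx)(Σy)/n = 1461 − 1440 = 21
b = Sxy/Sxx = 21/17.5 = 1.2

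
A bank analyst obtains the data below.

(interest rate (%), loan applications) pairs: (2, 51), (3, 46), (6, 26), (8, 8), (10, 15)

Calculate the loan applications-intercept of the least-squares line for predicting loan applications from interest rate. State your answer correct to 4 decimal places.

59.8571

n = 5, Σx = 29, Σy = 146, Σxy = 610, Σx² = 213
Sxx = Σx² − (Σx)²/n = 213 − 168.2 = 44.8
Sxy = Σxy − (Σx)(Σy)/n = 610 − 846.8 = -236.8
b = Sxy/Sxx = -236.8/44.8 = -5.285714
a = ȳ − b·x̄ = 29.2 − (-5.285714)·5.8 = 59.857143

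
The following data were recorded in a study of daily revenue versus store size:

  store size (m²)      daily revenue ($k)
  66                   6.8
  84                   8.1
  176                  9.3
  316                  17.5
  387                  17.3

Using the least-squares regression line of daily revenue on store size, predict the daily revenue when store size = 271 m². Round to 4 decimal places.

14.1148

n = 5, Σx = 1029, Σy = 59, Σxy = 14991.1, Σx² = 292013
Sxx = Σx² − (Σx)²/n = 292013 − 211768.2 = 80244.8
Sxy = Σxy − (Σx)(Σy)/n = 14991.1 − 12142.2 = 2848.9
b = Sxy/Sxx = 2848.9/80244.8 = 0.035503
a = ȳ − b·x̄ = 11.8 − 0.035503·205.8 = 4.493562
ŷ(271) = a + b·271 = 4.493562 + 0.035503·271 = 14.114770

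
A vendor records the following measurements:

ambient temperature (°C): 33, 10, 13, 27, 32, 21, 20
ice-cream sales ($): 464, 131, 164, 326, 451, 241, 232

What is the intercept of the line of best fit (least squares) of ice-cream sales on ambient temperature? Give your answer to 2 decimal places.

-37.23

n = 7, Σx = 156, Σy = 2009, Σxy = 51689, Σx² = 3952
Sxx = Σx² − (Σx)²/n = 3952 − 3476.571429 = 475.428571
Sxy = Σxy − (Σx)(Σy)/n = 51689 − 44772 = 6917
b = Sxy/Sxx = 6917/475.428571 = 14.548978
a = ȳ − b·x̄ = 287 − 14.548978·22.285714 = -37.234375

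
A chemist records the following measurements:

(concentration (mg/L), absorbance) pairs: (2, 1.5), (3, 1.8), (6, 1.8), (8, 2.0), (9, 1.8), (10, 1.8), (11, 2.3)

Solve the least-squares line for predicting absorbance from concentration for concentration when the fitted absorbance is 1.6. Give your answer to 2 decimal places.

n = 7, Σx = 49, Σy = 13, Σxy = 94.7, Σx² = 415
Sxx = Σx² − (Σx)²/n = 415 − 343 = 72
Sxy = Σxy − (Σx)(Σy)/n = 94.7 − 91 = 3.7
b = Sxy/Sxx = 3.7/72 = 0.051389
a = ȳ − b·x̄ = 1.857143 − 0.051389·7 = 1.497421
Set a + b·x = 1.6: x = (1.6 − 1.497421) / 0.051389 = 1.996139

2.00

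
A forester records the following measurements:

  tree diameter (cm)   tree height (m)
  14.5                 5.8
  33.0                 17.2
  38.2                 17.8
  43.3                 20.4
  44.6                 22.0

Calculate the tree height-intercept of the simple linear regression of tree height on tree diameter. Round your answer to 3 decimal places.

-1.298

n = 5, Σx = 173.6, Σy = 83.2, Σxy = 3196.18, Σx² = 6622.54
Sxx = Σx² − (Σx)²/n = 6622.54 − 6027.392 = 595.148
Sxy = Σxy − (Σx)(Σy)/n = 3196.18 − 2888.704 = 307.476
b = Sxy/Sxx = 307.476/595.148 = 0.516638
a = ȳ − b·x̄ = 16.64 − 0.516638·34.72 = -1.297667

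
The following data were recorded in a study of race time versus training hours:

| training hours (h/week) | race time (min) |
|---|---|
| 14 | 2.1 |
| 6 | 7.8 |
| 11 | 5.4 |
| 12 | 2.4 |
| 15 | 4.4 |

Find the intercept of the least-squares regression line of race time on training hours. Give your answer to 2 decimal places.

10.54

n = 5, Σx = 58, Σy = 22.1, Σxy = 230.4, Σx² = 722
Sxx = Σx² − (Σx)²/n = 722 − 672.8 = 49.2
Sxy = Σxy − (Σx)(Σy)/n = 230.4 − 256.36 = -25.96
b = Sxy/Sxx = -25.96/49.2 = -0.527642
a = ȳ − b·x̄ = 4.42 − (-0.527642)·11.6 = 10.540650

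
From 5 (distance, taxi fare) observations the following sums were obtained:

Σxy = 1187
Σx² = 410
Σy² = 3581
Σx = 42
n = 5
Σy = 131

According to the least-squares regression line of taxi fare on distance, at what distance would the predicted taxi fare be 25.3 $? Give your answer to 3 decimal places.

7.806

Sxx = Σx² − (Σx)²/n = 410 − 352.8 = 57.2
Sxy = Σxy − (Σx)(Σy)/n = 1187 − 1100.4 = 86.6
b = Sxy/Sxx = 86.6/57.2 = 1.513986
a = ȳ − b·x̄ = 26.2 − 1.513986·8.4 = 13.482517
Set a + b·x = 25.3: x = (25.3 − 13.482517) / 1.513986 = 7.805543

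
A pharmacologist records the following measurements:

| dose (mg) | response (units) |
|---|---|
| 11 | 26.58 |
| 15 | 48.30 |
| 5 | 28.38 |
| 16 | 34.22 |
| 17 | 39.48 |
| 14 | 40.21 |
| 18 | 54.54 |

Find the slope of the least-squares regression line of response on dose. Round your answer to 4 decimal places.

n = 7, Σx = 96, Σy = 271.71, Σxy = 3922.12, Σx² = 1436
Sxx = Σx² − (Σx)²/n = 1436 − 1316.571429 = 119.428571
Sxy = Σxy − (Σx)(Σy)/n = 3922.12 − 3726.308571 = 195.811429
b = Sxy/Sxx = 195.811429/119.428571 = 1.639569

1.6396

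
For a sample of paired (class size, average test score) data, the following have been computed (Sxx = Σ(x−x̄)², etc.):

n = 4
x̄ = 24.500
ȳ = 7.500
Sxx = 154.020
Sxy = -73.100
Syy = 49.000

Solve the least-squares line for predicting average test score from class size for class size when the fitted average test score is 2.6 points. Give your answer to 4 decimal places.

34.8242

b = Sxy/Sxx = -73.1/154.02 = -0.474614
a = ȳ − b·x̄ = 7.5 − (-0.474614)·24.5 = 19.128035
Set a + b·x = 2.6: x = (2.6 − 19.128035) / (-0.474614) = 34.824186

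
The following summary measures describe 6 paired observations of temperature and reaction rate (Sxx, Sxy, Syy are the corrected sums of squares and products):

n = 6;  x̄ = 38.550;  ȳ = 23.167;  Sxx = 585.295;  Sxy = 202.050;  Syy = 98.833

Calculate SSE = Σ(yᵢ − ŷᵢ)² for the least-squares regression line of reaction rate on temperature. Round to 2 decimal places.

b = Sxy/Sxx = 202.05/585.295 = 0.345211
SSE = Syy − b·Sxy = 98.833 − 0.345211·202.05 = 29.083211

29.08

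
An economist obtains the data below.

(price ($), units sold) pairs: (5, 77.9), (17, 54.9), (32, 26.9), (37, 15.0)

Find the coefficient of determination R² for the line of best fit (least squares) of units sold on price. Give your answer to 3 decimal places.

n = 4, Σx = 91, Σy = 174.7, Σxy = 2738.6, Σx² = 2707, Σy² = 10031.03
Sxx = Σx² − (Σx)²/n = 2707 − 2070.25 = 636.75
Sxy = Σxy − (Σx)(Σy)/n = 2738.6 − 3974.425 = -1235.825
Syy = Σy² − (Σy)²/n = 10031.03 − 7630.0225 = 2401.0075
R² = Sxy²/(Sxx·Syy) = (-1235.825)²/(636.75·2401.0075) = 0.998968

0.999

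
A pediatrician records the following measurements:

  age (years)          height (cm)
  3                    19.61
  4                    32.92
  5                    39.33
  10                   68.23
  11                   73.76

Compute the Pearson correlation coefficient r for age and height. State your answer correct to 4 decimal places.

n = 5, Σx = 33, Σy = 233.85, Σxy = 1880.82, Σx² = 271, Σy² = 13110.9979
Sxx = Σx² − (Σx)²/n = 271 − 217.8 = 53.2
Sxy = Σxy − (Σx)(Σy)/n = 1880.82 − 1543.41 = 337.41
Syy = Σy² − (Σy)²/n = 13110.9979 − 10937.1645 = 2173.8334
r = Sxy/√(Sxx·Syy) = 337.41/√(115647.93688) = 337.41/340.070488 = 0.992177

0.9922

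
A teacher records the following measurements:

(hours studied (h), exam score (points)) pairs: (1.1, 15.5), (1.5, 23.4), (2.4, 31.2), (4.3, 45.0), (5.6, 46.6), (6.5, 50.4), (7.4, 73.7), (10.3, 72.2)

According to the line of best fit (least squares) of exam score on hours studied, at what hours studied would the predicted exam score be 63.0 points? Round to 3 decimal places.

n = 8, Σx = 39.1, Σy = 358, Σxy = 2198.13, Σx² = 262.17
Sxx = Σx² − (Σx)²/n = 262.17 − 191.10125 = 71.06875
Sxy = Σxy − (Σx)(Σy)/n = 2198.13 − 1749.725 = 448.405
b = Sxy/Sxx = 448.405/71.06875 = 6.309454
a = ȳ − b·x̄ = 44.75 − 6.309454·4.8875 = 13.912544
Set a + b·x = 63.0: x = (63.0 − 13.912544) / 6.309454 = 7.779985

7.780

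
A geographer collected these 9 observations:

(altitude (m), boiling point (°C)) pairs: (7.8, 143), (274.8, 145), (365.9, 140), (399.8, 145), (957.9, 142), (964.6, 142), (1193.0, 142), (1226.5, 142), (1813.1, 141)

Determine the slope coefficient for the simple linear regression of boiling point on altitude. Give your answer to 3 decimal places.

n = 9, Σx = 7203.4, Σy = 1282, Σxy = 1022369.5, Σx² = 8432207.16
Sxx = Σx² − (Σx)²/n = 8432207.16 − 5765441.284444 = 2666765.875556
Sxy = Σxy − (Σx)(Σy)/n = 1022369.5 − 1026084.311111 = -3714.811111
b = Sxy/Sxx = -3714.811111/2666765.875556 = -0.001393

-0.001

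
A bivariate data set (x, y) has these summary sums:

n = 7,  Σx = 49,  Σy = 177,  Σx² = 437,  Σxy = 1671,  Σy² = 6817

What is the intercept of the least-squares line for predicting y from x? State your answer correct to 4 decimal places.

-6.8845

Sxx = Σx² − (Σx)²/n = 437 − 343 = 94
Sxy = Σxy − (Σx)(Σy)/n = 1671 − 1239 = 432
b = Sxy/Sxx = 432/94 = 4.595745
a = ȳ − b·x̄ = 25.285714 − 4.595745·7 = -6.884498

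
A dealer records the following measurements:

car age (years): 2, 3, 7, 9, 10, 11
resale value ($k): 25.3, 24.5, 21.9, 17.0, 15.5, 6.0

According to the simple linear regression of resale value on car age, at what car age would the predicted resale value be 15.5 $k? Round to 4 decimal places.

8.6722

n = 6, Σx = 42, Σy = 110.2, Σxy = 651.4, Σx² = 364
Sxx = Σx² − (Σx)²/n = 364 − 294 = 70
Sxy = Σxy − (Σx)(Σy)/n = 651.4 − 771.4 = -120
b = Sxy/Sxx = -120/70 = -1.714286
a = ȳ − b·x̄ = 18.366667 − (-1.714286)·7 = 30.366667
Set a + b·x = 15.5: x = (15.5 − 30.366667) / (-1.714286) = 8.672222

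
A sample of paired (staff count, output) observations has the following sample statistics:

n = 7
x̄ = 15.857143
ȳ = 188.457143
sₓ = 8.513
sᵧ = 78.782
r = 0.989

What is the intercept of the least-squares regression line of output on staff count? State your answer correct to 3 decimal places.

43.324

b = r · sᵧ/sₓ = 0.989 · 78.782/8.513 = 9.152519
a = ȳ − b·x̄ = 188.457143 − 9.152519·15.857143 = 43.324333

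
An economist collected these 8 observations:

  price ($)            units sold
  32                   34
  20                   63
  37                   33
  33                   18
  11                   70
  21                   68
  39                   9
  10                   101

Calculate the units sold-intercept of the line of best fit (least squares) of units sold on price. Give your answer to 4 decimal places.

n = 8, Σx = 203, Σy = 396, Σxy = 7722, Σx² = 6065
Sxx = Σx² − (Σx)²/n = 6065 − 5151.125 = 913.875
Sxy = Σxy − (Σx)(Σy)/n = 7722 − 10048.5 = -2326.5
b = Sxy/Sxx = -2326.5/913.875 = -2.545753
a = ȳ − b·x̄ = 49.5 − (-2.545753)·25.375 = 114.098482

114.0985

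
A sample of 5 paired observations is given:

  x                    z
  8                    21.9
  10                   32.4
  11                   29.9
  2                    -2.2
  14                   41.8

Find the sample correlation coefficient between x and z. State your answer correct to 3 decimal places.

0.989

n = 5, Σx = 45, Σy = 123.8, Σxy = 1408.9, Σx² = 485, Σy² = 4175.46
Sxx = Σx² − (Σx)²/n = 485 − 405 = 80
Sxy = Σxy − (Σx)(Σy)/n = 1408.9 − 1114.2 = 294.7
Syy = Σy² − (Σy)²/n = 4175.46 − 3065.288 = 1110.172
r = Sxy/√(Sxx·Syy) = 294.7/√(88813.76) = 294.7/298.016375 = 0.988872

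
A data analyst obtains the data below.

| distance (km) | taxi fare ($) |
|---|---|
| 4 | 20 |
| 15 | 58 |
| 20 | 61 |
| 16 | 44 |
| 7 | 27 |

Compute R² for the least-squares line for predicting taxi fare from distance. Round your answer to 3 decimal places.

0.894

n = 5, Σx = 62, Σy = 210, Σxy = 3063, Σx² = 946, Σy² = 10150
Sxx = Σx² − (Σx)²/n = 946 − 768.8 = 177.2
Sxy = Σxy − (Σx)(Σy)/n = 3063 − 2604 = 459
Syy = Σy² − (Σy)²/n = 10150 − 8820 = 1330
R² = Sxy²/(Sxx·Syy) = (459)²/(177.2·1330) = 0.893943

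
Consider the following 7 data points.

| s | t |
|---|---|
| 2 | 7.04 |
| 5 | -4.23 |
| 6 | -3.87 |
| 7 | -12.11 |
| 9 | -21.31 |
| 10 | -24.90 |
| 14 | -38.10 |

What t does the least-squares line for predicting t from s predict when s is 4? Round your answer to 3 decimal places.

n = 7, Σx = 53, Σy = -97.48, Σxy = -1089.25, Σx² = 491
Sxx = Σx² − (Σx)²/n = 491 − 401.285714 = 89.714286
Sxy = Σxy − (Σx)(Σy)/n = -1089.25 − (-738.062857) = -351.187143
b = Sxy/Sxx = -351.187143/89.714286 = -3.914506
a = ȳ − b·x̄ = -13.925714 − (-3.914506)·7.571429 = 15.712691
ŷ(4) = a + b·4 = 15.712691 + (-3.914506)·4 = 0.054666

0.055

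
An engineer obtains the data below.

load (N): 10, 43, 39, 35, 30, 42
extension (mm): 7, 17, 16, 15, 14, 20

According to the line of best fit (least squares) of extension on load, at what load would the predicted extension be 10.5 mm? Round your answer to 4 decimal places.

n = 6, Σx = 199, Σy = 89, Σxy = 3210, Σx² = 7359
Sxx = Σx² − (Σx)²/n = 7359 − 6600.166667 = 758.833333
Sxy = Σxy − (Σx)(Σy)/n = 3210 − 2951.833333 = 258.166667
b = Sxy/Sxx = 258.166667/758.833333 = 0.340215
a = ȳ − b·x̄ = 14.833333 − 0.340215·33.166667 = 3.549528
Set a + b·x = 10.5: x = (10.5 − 3.549528) / 0.340215 = 20.429632

20.4296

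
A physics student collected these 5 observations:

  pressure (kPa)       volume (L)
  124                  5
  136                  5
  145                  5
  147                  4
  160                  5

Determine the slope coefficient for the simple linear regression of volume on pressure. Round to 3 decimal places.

-0.006

n = 5, Σx = 712, Σy = 24, Σxy = 3413, Σx² = 102106
Sxx = Σx² − (Σx)²/n = 102106 − 101388.8 = 717.2
Sxy = Σxy − (Σx)(Σy)/n = 3413 − 3417.6 = -4.6
b = Sxy/Sxx = -4.6/717.2 = -0.006414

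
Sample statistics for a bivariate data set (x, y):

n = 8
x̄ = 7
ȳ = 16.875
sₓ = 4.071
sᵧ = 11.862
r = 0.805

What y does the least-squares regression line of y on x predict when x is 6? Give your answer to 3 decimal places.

b = r · sᵧ/sₓ = 0.805 · 11.862/4.071 = 2.345593
a = ȳ − b·x̄ = 16.875 − 2.345593·7 = 0.455847
ŷ(6) = a + b·6 = 0.455847 + 2.345593·6 = 14.529407

14.529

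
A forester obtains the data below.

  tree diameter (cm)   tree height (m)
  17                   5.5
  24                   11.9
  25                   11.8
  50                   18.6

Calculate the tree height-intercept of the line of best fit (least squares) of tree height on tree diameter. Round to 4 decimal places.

n = 4, Σx = 116, Σy = 47.8, Σxy = 1604.1, Σx² = 3990
Sxx = Σx² − (Σx)²/n = 3990 − 3364 = 626
Sxy = Σxy − (Σx)(Σy)/n = 1604.1 − 1386.2 = 217.9
b = Sxy/Sxx = 217.9/626 = 0.348083
a = ȳ − b·x̄ = 11.95 − 0.348083·29 = 1.855591

1.8556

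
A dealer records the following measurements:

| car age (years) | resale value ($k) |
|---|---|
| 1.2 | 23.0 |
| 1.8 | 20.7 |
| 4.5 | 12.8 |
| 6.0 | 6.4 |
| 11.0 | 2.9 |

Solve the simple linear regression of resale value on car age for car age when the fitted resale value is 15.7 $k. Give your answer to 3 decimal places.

3.688

n = 5, Σx = 24.5, Σy = 65.8, Σxy = 192.76, Σx² = 181.93
Sxx = Σx² − (Σx)²/n = 181.93 − 120.05 = 61.88
Sxy = Σxy − (Σx)(Σy)/n = 192.76 − 322.42 = -129.66
b = Sxy/Sxx = -129.66/61.88 = -2.095346
a = ȳ − b·x̄ = 13.16 − (-2.095346)·4.9 = 23.427195
Set a + b·x = 15.7: x = (15.7 − 23.427195) / (-2.095346) = 3.687790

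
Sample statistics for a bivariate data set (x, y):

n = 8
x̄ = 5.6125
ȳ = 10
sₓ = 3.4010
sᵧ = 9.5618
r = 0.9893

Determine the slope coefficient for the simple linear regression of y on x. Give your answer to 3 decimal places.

2.781

b = r · sᵧ/sₓ = 0.9893 · 9.5618/3.401 = 2.781385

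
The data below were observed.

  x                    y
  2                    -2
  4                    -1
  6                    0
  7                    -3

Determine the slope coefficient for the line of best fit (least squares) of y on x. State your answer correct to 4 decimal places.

-0.0339

n = 4, Σx = 19, Σy = -6, Σxy = -29, Σx² = 105
Sxx = Σx² − (Σx)²/n = 105 − 90.25 = 14.75
Sxy = Σxy − (Σx)(Σy)/n = -29 − (-28.5) = -0.5
b = Sxy/Sxx = -0.5/14.75 = -0.033898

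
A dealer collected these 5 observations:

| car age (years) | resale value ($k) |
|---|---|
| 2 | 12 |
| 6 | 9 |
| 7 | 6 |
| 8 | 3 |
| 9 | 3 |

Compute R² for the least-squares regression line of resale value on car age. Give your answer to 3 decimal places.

n = 5, Σx = 32, Σy = 33, Σxy = 171, Σx² = 234, Σy² = 279
Sxx = Σx² − (Σx)²/n = 234 − 204.8 = 29.2
Sxy = Σxy − (Σx)(Σy)/n = 171 − 211.2 = -40.2
Syy = Σy² − (Σy)²/n = 279 − 217.8 = 61.2
R² = Sxy²/(Sxx·Syy) = (-40.2)²/(29.2·61.2) = 0.904311

0.904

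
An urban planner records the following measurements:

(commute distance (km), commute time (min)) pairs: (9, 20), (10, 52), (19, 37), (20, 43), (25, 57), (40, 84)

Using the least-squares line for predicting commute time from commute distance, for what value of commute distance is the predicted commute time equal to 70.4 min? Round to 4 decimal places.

33.8666

n = 6, Σx = 123, Σy = 293, Σxy = 7048, Σx² = 3167
Sxx = Σx² − (Σx)²/n = 3167 − 2521.5 = 645.5
Sxy = Σxy − (Σx)(Σy)/n = 7048 − 6006.5 = 1041.5
b = Sxy/Sxx = 1041.5/645.5 = 1.613478
a = ȳ − b·x̄ = 48.833333 − 1.613478·20.5 = 15.757036
Set a + b·x = 70.4: x = (70.4 − 15.757036) / 1.613478 = 33.866571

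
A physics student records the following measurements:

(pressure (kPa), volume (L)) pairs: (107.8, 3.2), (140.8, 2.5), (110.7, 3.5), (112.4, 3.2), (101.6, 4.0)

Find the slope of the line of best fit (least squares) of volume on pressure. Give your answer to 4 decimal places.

n = 5, Σx = 573.3, Σy = 16.4, Σxy = 1850.49, Σx² = 66656.29
Sxx = Σx² − (Σx)²/n = 66656.29 − 65734.578 = 921.712
Sxy = Σxy − (Σx)(Σy)/n = 1850.49 − 1880.424 = -29.934
b = Sxy/Sxx = -29.934/921.712 = -0.032477

-0.0325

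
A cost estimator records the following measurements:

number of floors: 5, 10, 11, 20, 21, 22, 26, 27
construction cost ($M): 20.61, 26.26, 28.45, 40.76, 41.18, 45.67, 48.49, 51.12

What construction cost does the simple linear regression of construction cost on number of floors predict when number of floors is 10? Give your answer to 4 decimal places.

n = 8, Σx = 142, Σy = 302.54, Σxy = 6004.3, Σx² = 2976
Sxx = Σx² − (Σx)²/n = 2976 − 2520.5 = 455.5
Sxy = Σxy − (Σx)(Σy)/n = 6004.3 − 5370.085 = 634.215
b = Sxy/Sxx = 634.215/455.5 = 1.392349
a = ȳ − b·x̄ = 37.8175 − 1.392349·17.75 = 13.103304
ŷ(10) = a + b·10 = 13.103304 + 1.392349·10 = 27.026795

27.0268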